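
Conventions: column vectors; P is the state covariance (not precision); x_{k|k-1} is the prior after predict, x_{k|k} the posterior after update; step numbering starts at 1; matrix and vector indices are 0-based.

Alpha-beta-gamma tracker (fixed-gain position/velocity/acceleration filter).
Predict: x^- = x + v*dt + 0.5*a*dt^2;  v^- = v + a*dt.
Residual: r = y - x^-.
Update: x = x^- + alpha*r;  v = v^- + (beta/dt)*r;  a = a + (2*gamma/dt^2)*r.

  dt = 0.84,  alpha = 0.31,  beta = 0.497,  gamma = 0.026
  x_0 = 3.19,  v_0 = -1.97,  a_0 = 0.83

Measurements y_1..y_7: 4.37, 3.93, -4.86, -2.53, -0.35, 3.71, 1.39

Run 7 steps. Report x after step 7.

x_post = 1.6383

step 1: x_pred=1.8280  r=2.5420  x^+=2.6160  v^+=0.2312  a^+=1.0173
step 2: x_pred=3.1692  r=0.7608  x^+=3.4050  v^+=1.5359  a^+=1.0734
step 3: x_pred=5.0739  r=-9.9339  x^+=1.9944  v^+=-3.4400  a^+=0.3413
step 4: x_pred=-0.7748  r=-1.7552  x^+=-1.3189  v^+=-4.1918  a^+=0.2120
step 5: x_pred=-4.7652  r=4.4152  x^+=-3.3965  v^+=-1.4014  a^+=0.5373
step 6: x_pred=-4.3841  r=8.0941  x^+=-1.8749  v^+=3.8390  a^+=1.1338
step 7: x_pred=1.7498  r=-0.3598  x^+=1.6383  v^+=4.5785  a^+=1.1073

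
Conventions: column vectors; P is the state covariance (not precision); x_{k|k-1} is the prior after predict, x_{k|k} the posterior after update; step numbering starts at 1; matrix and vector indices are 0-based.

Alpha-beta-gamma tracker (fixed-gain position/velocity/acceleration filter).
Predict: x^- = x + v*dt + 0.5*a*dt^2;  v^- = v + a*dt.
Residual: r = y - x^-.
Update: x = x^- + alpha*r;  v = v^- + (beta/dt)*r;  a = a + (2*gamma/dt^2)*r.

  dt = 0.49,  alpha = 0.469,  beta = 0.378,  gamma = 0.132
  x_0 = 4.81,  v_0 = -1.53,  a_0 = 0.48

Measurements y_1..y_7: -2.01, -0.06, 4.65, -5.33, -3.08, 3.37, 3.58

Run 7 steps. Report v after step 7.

v_post = 9.9768

step 1: x_pred=4.1179  r=-6.1279  x^+=1.2439  v^+=-6.0221  a^+=-6.2579
step 2: x_pred=-2.4581  r=2.3981  x^+=-1.3334  v^+=-7.2384  a^+=-3.6211
step 3: x_pred=-5.3150  r=9.9650  x^+=-0.6414  v^+=-1.3255  a^+=7.3358
step 4: x_pred=-0.4102  r=-4.9198  x^+=-2.7176  v^+=-1.5262  a^+=1.9263
step 5: x_pred=-3.2342  r=0.1542  x^+=-3.1619  v^+=-0.4634  a^+=2.0959
step 6: x_pred=-3.1373  r=6.5073  x^+=-0.0854  v^+=5.5835  a^+=9.2509
step 7: x_pred=3.7611  r=-0.1811  x^+=3.6762  v^+=9.9768  a^+=9.0518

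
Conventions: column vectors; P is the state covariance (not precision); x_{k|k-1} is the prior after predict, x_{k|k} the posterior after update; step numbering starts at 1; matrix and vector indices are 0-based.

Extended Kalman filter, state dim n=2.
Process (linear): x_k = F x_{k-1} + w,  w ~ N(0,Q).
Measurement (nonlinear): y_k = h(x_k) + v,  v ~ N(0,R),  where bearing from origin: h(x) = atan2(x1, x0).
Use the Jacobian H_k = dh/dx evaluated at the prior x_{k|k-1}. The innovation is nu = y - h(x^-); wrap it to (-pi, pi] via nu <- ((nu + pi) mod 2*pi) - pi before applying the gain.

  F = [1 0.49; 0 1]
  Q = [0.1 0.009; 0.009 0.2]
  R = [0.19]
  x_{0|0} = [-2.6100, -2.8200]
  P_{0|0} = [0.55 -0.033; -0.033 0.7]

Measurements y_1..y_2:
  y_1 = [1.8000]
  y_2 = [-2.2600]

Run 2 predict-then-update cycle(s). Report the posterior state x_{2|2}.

step 1: x^-=[-3.9918, -2.8200]  P^-=[0.7857 0.3190; 0.3190 0.9000]  H_jac=[0.1181 -0.1671]  S=[0.2135]  K=[0.1848; -0.5281]  nu=[-1.9566]  x^+=[-4.3534, -1.7868]  P^+=[0.7784 0.3398; 0.3398 0.8405]
step 2: x^-=[-5.2289, -1.7868]  P^-=[1.4133 0.7607; 0.7607 1.0405]  H_jac=[0.0585 -0.1712]  S=[0.2101]  K=[-0.2264; -0.6362]  nu=[0.5523]  x^+=[-5.3539, -2.1381]  P^+=[1.4025 0.7304; 0.7304 0.9554]

x_post = [-5.3539, -2.1381]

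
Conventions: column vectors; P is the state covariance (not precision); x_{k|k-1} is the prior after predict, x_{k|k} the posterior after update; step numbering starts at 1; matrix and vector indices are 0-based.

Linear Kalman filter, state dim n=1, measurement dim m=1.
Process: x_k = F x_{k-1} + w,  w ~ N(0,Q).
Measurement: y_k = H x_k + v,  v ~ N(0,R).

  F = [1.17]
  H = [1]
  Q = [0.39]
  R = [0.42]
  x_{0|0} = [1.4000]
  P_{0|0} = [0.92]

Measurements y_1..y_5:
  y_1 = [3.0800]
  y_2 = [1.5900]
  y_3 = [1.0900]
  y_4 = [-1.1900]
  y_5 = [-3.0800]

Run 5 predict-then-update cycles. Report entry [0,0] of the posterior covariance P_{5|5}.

step 1: x^-=[1.6380]  P^-=[1.6494]  S=[2.0694]  K=[0.7970]  nu=[1.4420]  x^+=[2.7873]  P^+=[0.3348]
step 2: x^-=[3.2612]  P^-=[0.8482]  S=[1.2682]  K=[0.6688]  nu=[-1.6712]  x^+=[2.1434]  P^+=[0.2809]
step 3: x^-=[2.5078]  P^-=[0.7745]  S=[1.1945]  K=[0.6484]  nu=[-1.4178]  x^+=[1.5885]  P^+=[0.2723]
step 4: x^-=[1.8586]  P^-=[0.7628]  S=[1.1828]  K=[0.6449]  nu=[-3.0486]  x^+=[-0.1075]  P^+=[0.2709]
step 5: x^-=[-0.1258]  P^-=[0.7608]  S=[1.1808]  K=[0.6443]  nu=[-2.9542]  x^+=[-2.0292]  P^+=[0.2706]

P_post[0,0] = 0.2706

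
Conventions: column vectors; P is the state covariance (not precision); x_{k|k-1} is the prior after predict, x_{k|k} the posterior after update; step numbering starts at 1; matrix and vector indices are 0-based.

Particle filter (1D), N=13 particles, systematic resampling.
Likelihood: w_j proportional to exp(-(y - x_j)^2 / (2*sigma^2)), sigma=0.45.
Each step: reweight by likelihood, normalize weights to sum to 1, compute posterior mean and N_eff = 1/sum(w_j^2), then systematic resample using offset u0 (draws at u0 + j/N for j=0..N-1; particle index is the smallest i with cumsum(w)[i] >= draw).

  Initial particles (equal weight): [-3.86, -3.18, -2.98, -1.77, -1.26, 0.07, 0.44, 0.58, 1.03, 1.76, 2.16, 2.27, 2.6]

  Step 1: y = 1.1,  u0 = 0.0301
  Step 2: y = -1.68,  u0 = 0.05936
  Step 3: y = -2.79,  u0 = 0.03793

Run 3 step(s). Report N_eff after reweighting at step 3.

N_eff = 12.0008

step 1: w=[0.0000, 0.0000, 0.0000, 0.0000, 0.0000, 0.0309, 0.1448, 0.2177, 0.4193, 0.1448, 0.0265, 0.0144, 0.0016]  mean=0.9730  Neff=3.7456  idx=[5, 6, 7, 7, 7, 8, 8, 8, 8, 8, 8, 9, 9]
step 2: w=[0.9537, 0.0278, 0.0061, 0.0061, 0.0061, 0.0000, 0.0000, 0.0000, 0.0000, 0.0000, 0.0000, 0.0000, 0.0000]  mean=0.0898  Neff=1.0983  idx=[0, 0, 0, 0, 0, 0, 0, 0, 0, 0, 0, 0, 2]
step 3: w=[0.0833, 0.0833, 0.0833, 0.0833, 0.0833, 0.0833, 0.0833, 0.0833, 0.0833, 0.0833, 0.0833, 0.0833, 0.0000]  mean=0.0700  Neff=12.0008  idx=[0, 1, 2, 3, 4, 5, 5, 6, 7, 8, 9, 10, 11]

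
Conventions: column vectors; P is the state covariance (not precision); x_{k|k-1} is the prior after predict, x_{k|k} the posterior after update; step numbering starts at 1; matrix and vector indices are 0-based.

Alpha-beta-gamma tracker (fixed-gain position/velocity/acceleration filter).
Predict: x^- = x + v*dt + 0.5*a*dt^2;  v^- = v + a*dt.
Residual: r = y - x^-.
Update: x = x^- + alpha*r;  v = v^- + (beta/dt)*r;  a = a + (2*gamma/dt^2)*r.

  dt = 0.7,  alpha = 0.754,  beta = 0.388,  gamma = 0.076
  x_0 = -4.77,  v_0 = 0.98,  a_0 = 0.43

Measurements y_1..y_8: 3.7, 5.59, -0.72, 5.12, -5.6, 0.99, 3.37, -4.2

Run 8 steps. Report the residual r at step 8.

resid = -5.5003

step 1: x_pred=-3.9786  r=7.6786  x^+=1.8111  v^+=5.5372  a^+=2.8119
step 2: x_pred=6.3760  r=-0.7860  x^+=5.7834  v^+=7.0699  a^+=2.5681
step 3: x_pred=11.3615  r=-12.0815  x^+=2.2520  v^+=2.1710  a^+=-1.1796
step 4: x_pred=3.4827  r=1.6373  x^+=4.7172  v^+=2.2528  a^+=-0.6717
step 5: x_pred=6.1296  r=-11.7296  x^+=-2.7145  v^+=-4.7190  a^+=-4.3103
step 6: x_pred=-7.0738  r=8.0638  x^+=-0.9937  v^+=-3.2665  a^+=-1.8088
step 7: x_pred=-3.7234  r=7.0934  x^+=1.6250  v^+=-0.6009  a^+=0.3916
step 8: x_pred=1.3003  r=-5.5003  x^+=-2.8469  v^+=-3.3756  a^+=-1.3147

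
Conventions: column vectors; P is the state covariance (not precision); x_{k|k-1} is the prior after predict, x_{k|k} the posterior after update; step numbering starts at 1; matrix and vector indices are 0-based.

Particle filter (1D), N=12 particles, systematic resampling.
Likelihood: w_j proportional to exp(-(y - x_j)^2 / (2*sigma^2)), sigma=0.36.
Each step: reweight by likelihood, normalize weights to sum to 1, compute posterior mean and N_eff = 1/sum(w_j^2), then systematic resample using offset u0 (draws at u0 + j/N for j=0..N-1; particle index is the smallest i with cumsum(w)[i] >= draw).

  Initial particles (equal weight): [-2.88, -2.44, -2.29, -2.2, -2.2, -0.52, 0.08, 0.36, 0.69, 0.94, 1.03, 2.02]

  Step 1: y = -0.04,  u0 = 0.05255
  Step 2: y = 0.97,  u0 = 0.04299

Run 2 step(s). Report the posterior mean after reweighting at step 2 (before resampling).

post_mean = 0.4547

step 1: w=[0.0000, 0.0000, 0.0000, 0.0000, 0.0000, 0.1995, 0.4590, 0.2617, 0.0621, 0.0119, 0.0059, 0.0000]  mean=0.0873  Neff=3.0965  idx=[5, 5, 6, 6, 6, 6, 6, 6, 7, 7, 7, 8]
step 2: w=[0.0001, 0.0001, 0.0271, 0.0271, 0.0271, 0.0271, 0.0271, 0.0271, 0.1371, 0.1371, 0.1371, 0.4257]  mean=0.4547  Neff=4.1312  idx=[3, 6, 8, 8, 9, 10, 10, 11, 11, 11, 11, 11]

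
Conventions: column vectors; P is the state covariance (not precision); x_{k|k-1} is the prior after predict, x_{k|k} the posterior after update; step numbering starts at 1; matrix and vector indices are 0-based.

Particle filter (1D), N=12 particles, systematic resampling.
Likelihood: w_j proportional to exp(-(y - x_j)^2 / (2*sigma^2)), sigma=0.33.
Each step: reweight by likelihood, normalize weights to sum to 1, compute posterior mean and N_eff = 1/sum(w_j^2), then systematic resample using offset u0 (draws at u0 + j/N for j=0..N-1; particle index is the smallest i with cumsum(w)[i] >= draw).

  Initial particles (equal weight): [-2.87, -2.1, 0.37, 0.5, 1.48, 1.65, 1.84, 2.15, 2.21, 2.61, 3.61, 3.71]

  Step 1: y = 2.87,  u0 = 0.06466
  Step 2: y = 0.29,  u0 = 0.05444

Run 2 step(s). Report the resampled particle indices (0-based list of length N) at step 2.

step 1: w=[0.0000, 0.0000, 0.0000, 0.0000, 0.0001, 0.0010, 0.0070, 0.0849, 0.1242, 0.6726, 0.0742, 0.0359]  mean=2.6286  Neff=2.0752  idx=[7, 8, 9, 9, 9, 9, 9, 9, 9, 9, 10, 11]
step 2: w=[0.7385, 0.2607, 0.0001, 0.0001, 0.0001, 0.0001, 0.0001, 0.0001, 0.0001, 0.0001, 0.0000, 0.0000]  mean=2.1660  Neff=1.6306  idx=[0, 0, 0, 0, 0, 0, 0, 0, 0, 1, 1, 1]

resampled_idx = [0, 0, 0, 0, 0, 0, 0, 0, 0, 1, 1, 1]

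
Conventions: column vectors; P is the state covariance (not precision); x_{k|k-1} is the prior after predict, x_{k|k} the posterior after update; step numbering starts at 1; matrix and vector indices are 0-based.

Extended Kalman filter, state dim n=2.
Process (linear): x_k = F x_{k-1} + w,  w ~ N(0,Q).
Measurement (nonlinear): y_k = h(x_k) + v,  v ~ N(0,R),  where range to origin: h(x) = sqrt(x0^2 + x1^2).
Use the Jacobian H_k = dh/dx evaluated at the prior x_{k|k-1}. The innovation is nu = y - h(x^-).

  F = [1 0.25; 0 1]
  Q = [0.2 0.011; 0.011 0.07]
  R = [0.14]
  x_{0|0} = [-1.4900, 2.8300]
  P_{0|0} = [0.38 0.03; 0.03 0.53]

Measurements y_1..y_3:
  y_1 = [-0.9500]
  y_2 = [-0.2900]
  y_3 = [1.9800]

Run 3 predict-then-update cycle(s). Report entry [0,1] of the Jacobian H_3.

H_jac[0,1] = -0.1083

step 1: x^-=[-0.7825, 2.8300]  P^-=[0.6281 0.1735; 0.1735 0.6000]  H_jac=[-0.2665 0.9638]  S=[0.6529]  K=[-0.0003; 0.8150]  nu=[-3.8862]  x^+=[-0.7815, -0.3371]  P^+=[0.6281 0.1736; 0.1736 0.1664]
step 2: x^-=[-0.8658, -0.3371]  P^-=[0.9253 0.2262; 0.2262 0.2364]  H_jac=[-0.9319 -0.3628]  S=[1.1276]  K=[-0.8375; -0.2630]  nu=[-1.2191]  x^+=[0.1552, -0.0165]  P^+=[0.1344 -0.0222; -0.0222 0.1584]
step 3: x^-=[0.1511, -0.0165]  P^-=[0.3333 0.0284; 0.0284 0.2284]  H_jac=[0.9941 -0.1083]  S=[0.4659]  K=[0.7045; 0.0076]  nu=[1.8280]  x^+=[1.4389, -0.0026]  P^+=[0.1020 0.0260; 0.0260 0.2284]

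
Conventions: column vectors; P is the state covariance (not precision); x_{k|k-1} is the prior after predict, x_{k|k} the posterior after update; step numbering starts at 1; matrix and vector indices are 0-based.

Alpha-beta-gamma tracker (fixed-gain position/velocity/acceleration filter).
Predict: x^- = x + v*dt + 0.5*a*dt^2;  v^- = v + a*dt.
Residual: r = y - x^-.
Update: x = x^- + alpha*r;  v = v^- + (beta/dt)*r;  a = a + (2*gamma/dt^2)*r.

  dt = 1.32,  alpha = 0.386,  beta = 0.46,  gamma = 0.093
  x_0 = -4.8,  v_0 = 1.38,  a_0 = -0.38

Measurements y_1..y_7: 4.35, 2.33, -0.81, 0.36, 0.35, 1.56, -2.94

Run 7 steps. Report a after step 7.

step 1: x_pred=-3.3095  r=7.6595  x^+=-0.3529  v^+=3.5476  a^+=0.4376
step 2: x_pred=4.7112  r=-2.3812  x^+=3.7921  v^+=3.2955  a^+=0.1834
step 3: x_pred=8.3019  r=-9.1119  x^+=4.7847  v^+=0.3623  a^+=-0.7892
step 4: x_pred=4.5753  r=-4.2153  x^+=2.9482  v^+=-2.1485  a^+=-1.2392
step 5: x_pred=-0.9674  r=1.3174  x^+=-0.4589  v^+=-3.3252  a^+=-1.0986
step 6: x_pred=-5.8052  r=7.3652  x^+=-2.9622  v^+=-2.2086  a^+=-0.3124
step 7: x_pred=-6.1498  r=3.2098  x^+=-4.9108  v^+=-1.5024  a^+=0.0303

a_post = 0.0303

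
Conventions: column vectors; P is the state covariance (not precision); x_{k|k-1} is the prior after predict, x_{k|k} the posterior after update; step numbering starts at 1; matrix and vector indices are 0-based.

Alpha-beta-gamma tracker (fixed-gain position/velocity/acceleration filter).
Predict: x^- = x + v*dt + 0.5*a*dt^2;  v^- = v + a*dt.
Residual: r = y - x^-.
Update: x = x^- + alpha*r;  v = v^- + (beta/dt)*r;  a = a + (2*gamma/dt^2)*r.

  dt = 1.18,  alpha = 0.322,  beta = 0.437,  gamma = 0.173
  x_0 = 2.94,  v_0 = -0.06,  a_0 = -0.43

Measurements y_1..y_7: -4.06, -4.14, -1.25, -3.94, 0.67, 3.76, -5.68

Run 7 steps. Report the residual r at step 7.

step 1: x_pred=2.5698  r=-6.6298  x^+=0.4350  v^+=-3.0227  a^+=-2.0775
step 2: x_pred=-4.5781  r=0.4381  x^+=-4.4370  v^+=-5.3119  a^+=-1.9686
step 3: x_pred=-12.0755  r=10.8255  x^+=-8.5897  v^+=-3.6257  a^+=0.7215
step 4: x_pred=-12.3657  r=8.4257  x^+=-9.6527  v^+=0.3460  a^+=2.8152
step 5: x_pred=-7.2844  r=7.9544  x^+=-4.7231  v^+=6.6138  a^+=4.7918
step 6: x_pred=6.4172  r=-2.6572  x^+=5.5616  v^+=11.2840  a^+=4.1315
step 7: x_pred=21.7531  r=-27.4331  x^+=12.9196  v^+=5.9997  a^+=-2.6854

resid = -27.4331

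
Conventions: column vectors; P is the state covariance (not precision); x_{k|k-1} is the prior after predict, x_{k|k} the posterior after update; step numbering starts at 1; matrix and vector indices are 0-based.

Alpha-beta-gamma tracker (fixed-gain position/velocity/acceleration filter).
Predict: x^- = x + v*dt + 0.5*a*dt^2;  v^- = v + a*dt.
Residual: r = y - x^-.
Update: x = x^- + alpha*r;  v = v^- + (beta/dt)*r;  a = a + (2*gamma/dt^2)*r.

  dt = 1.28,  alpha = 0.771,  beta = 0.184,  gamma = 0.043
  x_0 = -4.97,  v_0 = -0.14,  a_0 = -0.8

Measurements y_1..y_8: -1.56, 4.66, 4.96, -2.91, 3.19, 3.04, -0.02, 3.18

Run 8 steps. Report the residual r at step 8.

step 1: x_pred=-5.8046  r=4.2446  x^+=-2.5320  v^+=-0.5538  a^+=-0.5772
step 2: x_pred=-3.7138  r=8.3738  x^+=2.7424  v^+=-0.0889  a^+=-0.1377
step 3: x_pred=2.5158  r=2.4442  x^+=4.4003  v^+=0.0862  a^+=-0.0094
step 4: x_pred=4.5030  r=-7.4130  x^+=-1.2124  v^+=-0.9914  a^+=-0.3985
step 5: x_pred=-2.8078  r=5.9978  x^+=1.8165  v^+=-0.6392  a^+=-0.0836
step 6: x_pred=0.9297  r=2.1103  x^+=2.5568  v^+=-0.4430  a^+=0.0271
step 7: x_pred=2.0120  r=-2.0320  x^+=0.4453  v^+=-0.7003  a^+=-0.0795
step 8: x_pred=-0.5163  r=3.6963  x^+=2.3336  v^+=-0.2708  a^+=0.1145

resid = 3.6963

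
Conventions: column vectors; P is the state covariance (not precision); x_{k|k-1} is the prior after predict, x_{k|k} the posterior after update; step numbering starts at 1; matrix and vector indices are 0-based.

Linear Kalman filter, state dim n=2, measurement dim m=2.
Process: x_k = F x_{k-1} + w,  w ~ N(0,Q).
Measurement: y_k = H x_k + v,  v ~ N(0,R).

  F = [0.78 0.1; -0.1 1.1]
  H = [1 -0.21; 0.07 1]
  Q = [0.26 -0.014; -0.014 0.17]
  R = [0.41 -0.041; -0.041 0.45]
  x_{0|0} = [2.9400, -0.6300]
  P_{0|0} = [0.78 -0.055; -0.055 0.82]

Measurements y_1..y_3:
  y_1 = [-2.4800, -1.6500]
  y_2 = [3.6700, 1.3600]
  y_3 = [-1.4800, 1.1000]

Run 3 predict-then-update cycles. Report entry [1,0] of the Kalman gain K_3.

K[1,0] = -0.0484

step 1: x^-=[2.2302, -0.9870]  P^-=[0.7342 -0.0313; -0.0313 1.1821]  S=[1.2094 -0.2687; -0.2687 1.6313]  K=[0.6386 0.1175; -0.0731 0.7112]  nu=[-4.9175, -0.8191]  x^+=[-1.0062, -1.2100]  P^+=[0.2588 0.0086; 0.0086 0.3225]
step 2: x^-=[-0.9058, -1.2304]  P^-=[0.4220 0.0086; 0.0086 0.5609]  S=[0.8532 -0.1208; -0.1208 1.0141]  K=[0.5064 0.0979; -0.0505 0.5476]  nu=[4.3174, 2.6538]  x^+=[1.5404, 0.0050]  P^+=[0.2055 0.0089; 0.0089 0.2479]
step 3: x^-=[1.2020, -0.1486]  P^-=[0.3889 0.0048; 0.0048 0.4700]  S=[0.8176 -0.1078; -0.1078 0.9226]  K=[0.4865 0.0915; -0.0484 0.5042]  nu=[-2.7132, 1.1644]  x^+=[-0.0113, 0.5699]  P^+=[0.1973 0.0074; 0.0074 0.2283]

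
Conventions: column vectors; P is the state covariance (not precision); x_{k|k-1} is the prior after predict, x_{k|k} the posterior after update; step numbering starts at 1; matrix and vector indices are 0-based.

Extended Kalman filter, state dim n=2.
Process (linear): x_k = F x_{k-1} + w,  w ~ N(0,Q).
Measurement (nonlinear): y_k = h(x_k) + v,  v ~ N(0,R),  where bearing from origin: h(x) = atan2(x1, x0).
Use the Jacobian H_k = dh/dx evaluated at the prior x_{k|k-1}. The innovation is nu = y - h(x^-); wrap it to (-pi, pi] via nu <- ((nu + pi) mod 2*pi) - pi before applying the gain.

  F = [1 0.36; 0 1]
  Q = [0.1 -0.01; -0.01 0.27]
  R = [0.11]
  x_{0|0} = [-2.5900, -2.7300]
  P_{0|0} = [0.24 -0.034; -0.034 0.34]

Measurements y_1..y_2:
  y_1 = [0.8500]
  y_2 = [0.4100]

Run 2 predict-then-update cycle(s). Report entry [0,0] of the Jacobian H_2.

step 1: x^-=[-3.5728, -2.7300]  P^-=[0.3596 0.0784; 0.0784 0.6100]  H_jac=[0.1350 -0.1767]  S=[0.1319]  K=[0.2631; -0.7372]  nu=[-2.9441]  x^+=[-4.3475, -0.5596]  P^+=[0.3505 0.1040; 0.1040 0.5383]
step 2: x^-=[-4.5490, -0.5596]  P^-=[0.5951 0.2878; 0.2878 0.8083]  H_jac=[0.0266 -0.2166]  S=[0.1450]  K=[-0.3204; -1.1543]  nu=[-2.8540]  x^+=[-3.6345, 2.7347]  P^+=[0.5802 0.2341; 0.2341 0.6151]

H_jac[0,0] = 0.0266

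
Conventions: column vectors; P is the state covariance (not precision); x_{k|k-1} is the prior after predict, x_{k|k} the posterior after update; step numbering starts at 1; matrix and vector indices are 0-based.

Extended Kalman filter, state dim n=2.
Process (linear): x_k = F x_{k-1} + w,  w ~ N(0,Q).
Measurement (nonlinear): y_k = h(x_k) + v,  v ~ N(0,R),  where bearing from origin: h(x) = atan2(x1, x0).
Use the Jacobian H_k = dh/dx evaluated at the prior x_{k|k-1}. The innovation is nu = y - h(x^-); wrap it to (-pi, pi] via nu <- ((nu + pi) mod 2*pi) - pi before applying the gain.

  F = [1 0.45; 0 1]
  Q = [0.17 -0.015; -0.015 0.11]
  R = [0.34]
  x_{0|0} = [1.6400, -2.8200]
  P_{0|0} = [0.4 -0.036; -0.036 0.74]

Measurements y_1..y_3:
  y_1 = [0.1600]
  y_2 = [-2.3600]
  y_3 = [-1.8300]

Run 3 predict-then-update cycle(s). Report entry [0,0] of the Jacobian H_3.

step 1: x^-=[0.3710, -2.8200]  P^-=[0.6875 0.2820; 0.2820 0.8500]  H_jac=[0.3486 0.0459]  S=[0.4343]  K=[0.5815; 0.3161]  nu=[1.6000]  x^+=[1.3014, -2.3143]  P^+=[0.5406 0.2022; 0.2022 0.8066]
step 2: x^-=[0.2599, -2.3143]  P^-=[1.0559 0.5501; 0.5501 0.9166]  H_jac=[0.4267 0.0479]  S=[0.5569]  K=[0.8564; 0.5005]  nu=[-0.9011]  x^+=[-0.5118, -2.7652]  P^+=[0.6474 0.3115; 0.3115 0.7771]
step 3: x^-=[-1.7561, -2.7652]  P^-=[1.2551 0.6462; 0.6462 0.8871]  H_jac=[0.2577 -0.1637]  S=[0.3926]  K=[0.5545; 0.0543]  nu=[0.3066]  x^+=[-1.5861, -2.7486]  P^+=[1.1344 0.6344; 0.6344 0.8860]

H_jac[0,0] = 0.2577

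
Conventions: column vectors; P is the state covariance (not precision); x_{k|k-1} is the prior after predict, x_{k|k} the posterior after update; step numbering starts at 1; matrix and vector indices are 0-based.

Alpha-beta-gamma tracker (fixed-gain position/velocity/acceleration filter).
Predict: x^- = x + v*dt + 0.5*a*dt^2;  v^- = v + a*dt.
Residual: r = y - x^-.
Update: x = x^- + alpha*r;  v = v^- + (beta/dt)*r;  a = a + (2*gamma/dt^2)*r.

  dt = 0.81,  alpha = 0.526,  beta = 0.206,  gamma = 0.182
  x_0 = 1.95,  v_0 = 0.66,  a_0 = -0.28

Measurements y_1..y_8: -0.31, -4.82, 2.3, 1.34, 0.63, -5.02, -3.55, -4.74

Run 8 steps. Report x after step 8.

x_post = -1.4716

step 1: x_pred=2.3927  r=-2.7027  x^+=0.9711  v^+=-0.2542  a^+=-1.7795
step 2: x_pred=0.1815  r=-5.0015  x^+=-2.4493  v^+=-2.9675  a^+=-4.5543
step 3: x_pred=-6.3470  r=8.6470  x^+=-1.7987  v^+=-4.4573  a^+=0.2431
step 4: x_pred=-5.3294  r=6.6694  x^+=-1.8213  v^+=-2.5643  a^+=3.9432
step 5: x_pred=-2.6048  r=3.2348  x^+=-0.9033  v^+=1.4524  a^+=5.7378
step 6: x_pred=2.1554  r=-7.1754  x^+=-1.6189  v^+=4.2752  a^+=1.7570
step 7: x_pred=2.4204  r=-5.9704  x^+=-0.7200  v^+=4.1799  a^+=-1.5554
step 8: x_pred=2.1555  r=-6.8955  x^+=-1.4716  v^+=1.1664  a^+=-5.3809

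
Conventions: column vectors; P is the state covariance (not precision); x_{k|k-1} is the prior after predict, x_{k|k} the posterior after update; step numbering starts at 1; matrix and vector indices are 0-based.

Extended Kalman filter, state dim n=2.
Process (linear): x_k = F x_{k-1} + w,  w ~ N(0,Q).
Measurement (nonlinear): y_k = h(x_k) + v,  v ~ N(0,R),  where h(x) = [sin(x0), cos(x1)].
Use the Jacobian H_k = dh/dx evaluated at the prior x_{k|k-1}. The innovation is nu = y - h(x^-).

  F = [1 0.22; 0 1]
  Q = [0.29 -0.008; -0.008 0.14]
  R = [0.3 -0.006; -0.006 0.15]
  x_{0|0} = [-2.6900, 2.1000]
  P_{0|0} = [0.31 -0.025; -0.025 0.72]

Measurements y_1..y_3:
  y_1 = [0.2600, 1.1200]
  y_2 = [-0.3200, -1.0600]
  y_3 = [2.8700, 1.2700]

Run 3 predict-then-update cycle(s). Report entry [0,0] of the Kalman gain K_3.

step 1: x^-=[-2.2280, 2.1000]  P^-=[0.6238 0.1254; 0.1254 0.8600]  H_jac=[-0.6109 0.0000; 0.0000 -0.8632]  S=[0.5328 0.0601; 0.0601 0.7908]  K=[-0.7059 -0.0832; -0.0382 -0.9358]  nu=[1.0517, 1.6248]  x^+=[-3.1056, 0.5393]  P^+=[0.3458 0.0096; 0.0096 0.1624]
step 2: x^-=[-2.9869, 0.5393]  P^-=[0.6479 0.0373; 0.0373 0.3024]  H_jac=[-0.9881 0.0000; 0.0000 -0.5135]  S=[0.9325 0.0129; 0.0129 0.2297]  K=[-0.6859 -0.0448; -0.0302 -0.6742]  nu=[-0.1660, -1.9181]  x^+=[-2.7872, 1.8374]  P^+=[0.2080 0.0051; 0.0051 0.1966]
step 3: x^-=[-2.3830, 1.8374]  P^-=[0.5097 0.0403; 0.0403 0.3366]  H_jac=[-0.7258 0.0000; 0.0000 -0.9647]  S=[0.5685 0.0222; 0.0222 0.4632]  K=[-0.6487 -0.0528; -0.0241 -0.6998]  nu=[3.5579, 1.5334]  x^+=[-4.7719, 0.6785]  P^+=[0.2677 0.0042; 0.0042 0.1087]

K[0,0] = -0.6487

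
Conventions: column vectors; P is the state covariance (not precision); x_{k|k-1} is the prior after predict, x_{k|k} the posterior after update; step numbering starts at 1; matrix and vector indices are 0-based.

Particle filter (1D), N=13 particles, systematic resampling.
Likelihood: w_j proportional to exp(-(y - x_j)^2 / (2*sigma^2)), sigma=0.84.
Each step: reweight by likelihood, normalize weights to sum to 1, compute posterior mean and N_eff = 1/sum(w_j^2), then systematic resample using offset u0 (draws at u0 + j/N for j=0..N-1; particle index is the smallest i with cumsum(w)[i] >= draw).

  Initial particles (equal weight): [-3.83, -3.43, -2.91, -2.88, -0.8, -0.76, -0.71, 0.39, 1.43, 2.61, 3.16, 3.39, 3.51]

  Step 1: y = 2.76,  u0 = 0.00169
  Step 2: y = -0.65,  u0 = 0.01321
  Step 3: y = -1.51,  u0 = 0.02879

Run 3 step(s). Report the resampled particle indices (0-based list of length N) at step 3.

step 1: w=[0.0000, 0.0000, 0.0000, 0.0000, 0.0000, 0.0000, 0.0001, 0.0052, 0.0791, 0.2728, 0.2475, 0.2092, 0.1861]  mean=2.9714  Neff=4.5384  idx=[7, 8, 9, 9, 9, 10, 10, 10, 11, 11, 11, 12, 12]
step 2: w=[0.9057, 0.0909, 0.0010, 0.0010, 0.0010, 0.0001, 0.0001, 0.0001, 0.0000, 0.0000, 0.0000, 0.0000, 0.0000]  mean=0.4922  Neff=1.2069  idx=[0, 0, 0, 0, 0, 0, 0, 0, 0, 0, 0, 0, 1]
step 3: w=[0.0831, 0.0831, 0.0831, 0.0831, 0.0831, 0.0831, 0.0831, 0.0831, 0.0831, 0.0831, 0.0831, 0.0831, 0.0023]  mean=0.3924  Neff=12.0558  idx=[0, 1, 2, 3, 4, 4, 5, 6, 7, 8, 9, 10, 11]

resampled_idx = [0, 1, 2, 3, 4, 4, 5, 6, 7, 8, 9, 10, 11]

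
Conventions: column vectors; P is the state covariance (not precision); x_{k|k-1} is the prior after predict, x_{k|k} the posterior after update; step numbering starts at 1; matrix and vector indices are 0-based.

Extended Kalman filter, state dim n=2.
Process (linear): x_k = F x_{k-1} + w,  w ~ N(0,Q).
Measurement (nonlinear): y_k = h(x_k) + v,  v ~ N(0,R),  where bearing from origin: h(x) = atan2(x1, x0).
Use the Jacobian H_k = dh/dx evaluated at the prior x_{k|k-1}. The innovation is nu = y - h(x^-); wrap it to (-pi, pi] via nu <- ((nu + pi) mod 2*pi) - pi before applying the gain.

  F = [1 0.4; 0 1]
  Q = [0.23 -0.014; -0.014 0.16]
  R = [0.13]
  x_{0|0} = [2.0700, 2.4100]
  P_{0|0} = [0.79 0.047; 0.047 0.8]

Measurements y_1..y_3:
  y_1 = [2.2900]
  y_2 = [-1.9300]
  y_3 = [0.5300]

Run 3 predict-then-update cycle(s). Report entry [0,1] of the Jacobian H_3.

H_jac[0,1] = 0.1120

step 1: x^-=[3.0340, 2.4100]  P^-=[1.1856 0.3530; 0.3530 0.9600]  H_jac=[-0.1605 0.2021]  S=[0.1769]  K=[-0.6728; 0.7766]  nu=[1.6187]  x^+=[1.9450, 3.6671]  P^+=[1.1056 0.4454; 0.4454 0.8533]
step 2: x^-=[3.4118, 3.6671]  P^-=[1.8284 0.7727; 0.7727 1.0133]  H_jac=[-0.1462 0.1360]  S=[0.1571]  K=[-1.0324; 0.1583]  nu=[-2.7514]  x^+=[6.2523, 3.2316]  P^+=[1.6610 0.7984; 0.7984 1.0094]
step 3: x^-=[7.5449, 3.2316]  P^-=[2.6912 1.1882; 1.1882 1.1694]  H_jac=[-0.0480 0.1120]  S=[0.1381]  K=[0.0288; 0.5357]  nu=[0.1253]  x^+=[7.5485, 3.2987]  P^+=[2.6911 1.1860; 1.1860 1.1298]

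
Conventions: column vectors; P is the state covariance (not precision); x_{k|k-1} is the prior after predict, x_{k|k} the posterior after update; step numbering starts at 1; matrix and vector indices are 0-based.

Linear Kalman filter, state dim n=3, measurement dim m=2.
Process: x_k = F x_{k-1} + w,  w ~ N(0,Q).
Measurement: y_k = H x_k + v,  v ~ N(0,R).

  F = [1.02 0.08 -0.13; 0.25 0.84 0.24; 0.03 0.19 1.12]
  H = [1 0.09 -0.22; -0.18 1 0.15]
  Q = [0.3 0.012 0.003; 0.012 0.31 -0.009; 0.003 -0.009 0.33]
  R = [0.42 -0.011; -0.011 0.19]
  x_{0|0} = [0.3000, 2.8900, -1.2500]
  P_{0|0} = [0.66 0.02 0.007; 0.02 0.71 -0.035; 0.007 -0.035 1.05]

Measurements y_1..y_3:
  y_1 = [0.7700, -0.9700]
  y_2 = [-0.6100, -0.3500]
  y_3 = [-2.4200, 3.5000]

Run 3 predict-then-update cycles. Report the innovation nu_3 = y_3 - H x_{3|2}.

step 1: x^-=[0.6997, 2.2026, -0.8419]  P^-=[1.0111 0.2174 -0.1093; 0.2174 0.9078 0.3604; -0.1093 0.3604 1.6591]  S=[1.5917 -0.0473; -0.0473 1.2037]  K=[0.6639 0.0419; 0.1611 0.7729; -0.2624 0.5122]  nu=[-0.3132, -2.9204]  x^+=[0.3694, -0.1051, -2.2557]  P^+=[0.3101 0.0328 0.1577; 0.0328 0.1592 -0.0546; 0.1577 -0.0546 1.2210]
step 2: x^-=[0.6617, -0.5373, -2.5352]  P^-=[0.6090 0.1308 0.0196; 0.1308 0.5227 0.3408; 0.0196 0.3408 1.8554]  S=[1.1244 -0.0727; -0.0727 0.8283]  K=[0.5532 0.0778; 0.1353 0.6763; -0.2718 0.7193]  nu=[-1.7811, 0.6867]  x^+=[-0.2703, -0.3138, -1.5572]  P^+=[0.2660 0.0311 0.1697; 0.0311 0.1367 -0.0271; 0.1697 -0.0271 1.3153]
step 3: x^-=[-0.0984, -0.7049, -1.8118]  P^-=[0.5605 0.1137 0.0193; 0.1137 0.5213 0.3927; 0.0193 0.3927 1.9853]  S=[1.0773 -0.0960; -0.0960 0.8500]  K=[0.5329 0.0787; 0.1289 0.6731; -0.2856 0.7760]  nu=[-2.6568, 4.4590]  x^+=[-1.1632, 1.9540, 2.4070]  P^+=[0.2574 0.0301 0.1689; 0.0301 0.1350 -0.0205; 0.1689 -0.0205 1.3431]

innov = [-2.6568, 4.4590]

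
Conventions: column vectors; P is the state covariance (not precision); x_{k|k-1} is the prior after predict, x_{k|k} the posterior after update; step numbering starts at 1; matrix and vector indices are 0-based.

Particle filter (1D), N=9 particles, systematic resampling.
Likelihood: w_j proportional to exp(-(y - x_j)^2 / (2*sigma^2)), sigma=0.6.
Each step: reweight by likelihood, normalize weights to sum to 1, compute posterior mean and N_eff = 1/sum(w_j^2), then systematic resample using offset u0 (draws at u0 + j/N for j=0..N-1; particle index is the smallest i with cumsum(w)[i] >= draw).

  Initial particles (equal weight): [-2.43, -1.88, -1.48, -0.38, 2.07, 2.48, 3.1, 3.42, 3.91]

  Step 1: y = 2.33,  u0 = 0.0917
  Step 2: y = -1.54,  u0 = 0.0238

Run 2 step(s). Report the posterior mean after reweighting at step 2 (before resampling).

step 1: w=[0.0000, 0.0000, 0.0000, 0.0000, 0.3582, 0.3813, 0.1727, 0.0755, 0.0123]  mean=2.5287  Neff=3.2324  idx=[4, 4, 4, 5, 5, 5, 6, 6, 7]
step 2: w=[0.3291, 0.3291, 0.3291, 0.0043, 0.0043, 0.0043, 0.0000, 0.0000, 0.0000]  mean=2.0753  Neff=3.0779  idx=[0, 0, 0, 1, 1, 1, 2, 2, 2]

post_mean = 2.0753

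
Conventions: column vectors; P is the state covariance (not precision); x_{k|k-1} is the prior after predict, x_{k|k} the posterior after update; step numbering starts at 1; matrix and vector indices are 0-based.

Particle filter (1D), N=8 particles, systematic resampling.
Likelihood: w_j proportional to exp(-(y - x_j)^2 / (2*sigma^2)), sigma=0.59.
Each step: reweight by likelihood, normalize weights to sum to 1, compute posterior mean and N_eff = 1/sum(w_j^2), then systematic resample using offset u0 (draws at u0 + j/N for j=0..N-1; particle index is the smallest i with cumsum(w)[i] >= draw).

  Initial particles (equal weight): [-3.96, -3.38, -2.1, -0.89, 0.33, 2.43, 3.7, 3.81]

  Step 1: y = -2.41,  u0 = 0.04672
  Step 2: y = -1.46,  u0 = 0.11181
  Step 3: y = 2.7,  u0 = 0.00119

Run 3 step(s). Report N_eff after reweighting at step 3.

step 1: w=[0.0265, 0.2161, 0.7272, 0.0302, 0.0000, 0.0000, 0.0000, 0.0000]  mean=-2.3892  Neff=1.7328  idx=[1, 1, 2, 2, 2, 2, 2, 2]
step 2: w=[0.0015, 0.0015, 0.1662, 0.1662, 0.1662, 0.1662, 0.1662, 0.1662]  mean=-2.1038  Neff=6.0360  idx=[2, 3, 4, 4, 5, 6, 7, 7]
step 3: w=[0.1250, 0.1250, 0.1250, 0.1250, 0.1250, 0.1250, 0.1250, 0.1250]  mean=-2.1000  Neff=8.0000  idx=[0, 1, 2, 3, 4, 5, 6, 7]

N_eff = 8.0000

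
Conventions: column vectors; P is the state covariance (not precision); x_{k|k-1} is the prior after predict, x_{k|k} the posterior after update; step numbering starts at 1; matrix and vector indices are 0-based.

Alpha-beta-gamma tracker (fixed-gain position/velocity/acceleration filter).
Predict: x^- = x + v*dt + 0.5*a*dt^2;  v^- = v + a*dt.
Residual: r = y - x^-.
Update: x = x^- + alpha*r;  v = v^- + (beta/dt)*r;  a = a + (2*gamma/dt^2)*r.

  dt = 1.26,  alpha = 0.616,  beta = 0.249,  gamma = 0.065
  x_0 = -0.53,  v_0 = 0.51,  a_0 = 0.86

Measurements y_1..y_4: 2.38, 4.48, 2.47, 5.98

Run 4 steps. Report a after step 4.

step 1: x_pred=0.7953  r=1.5847  x^+=1.7715  v^+=1.9068  a^+=0.9898
step 2: x_pred=4.9597  r=-0.4797  x^+=4.6642  v^+=3.0591  a^+=0.9505
step 3: x_pred=9.2731  r=-6.8031  x^+=5.0824  v^+=2.9123  a^+=0.3934
step 4: x_pred=9.0642  r=-3.0842  x^+=7.1643  v^+=2.7985  a^+=0.1409

a_post = 0.1409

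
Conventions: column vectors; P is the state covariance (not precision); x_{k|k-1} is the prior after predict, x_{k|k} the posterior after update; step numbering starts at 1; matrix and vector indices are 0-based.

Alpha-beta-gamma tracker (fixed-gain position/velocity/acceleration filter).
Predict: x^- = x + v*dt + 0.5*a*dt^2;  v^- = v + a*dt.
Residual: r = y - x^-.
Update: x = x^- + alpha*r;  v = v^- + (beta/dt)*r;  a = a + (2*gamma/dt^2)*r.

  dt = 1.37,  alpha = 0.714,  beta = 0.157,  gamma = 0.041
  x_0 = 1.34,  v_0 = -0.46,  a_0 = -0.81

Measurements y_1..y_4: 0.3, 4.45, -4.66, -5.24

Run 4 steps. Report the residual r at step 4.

step 1: x_pred=-0.0503  r=0.3503  x^+=0.1998  v^+=-1.5296  a^+=-0.7947
step 2: x_pred=-2.6415  r=7.0915  x^+=2.4218  v^+=-1.8056  a^+=-0.4849
step 3: x_pred=-0.5069  r=-4.1531  x^+=-3.4722  v^+=-2.9458  a^+=-0.6663
step 4: x_pred=-8.1333  r=2.8933  x^+=-6.0675  v^+=-3.5271  a^+=-0.5399

resid = 2.8933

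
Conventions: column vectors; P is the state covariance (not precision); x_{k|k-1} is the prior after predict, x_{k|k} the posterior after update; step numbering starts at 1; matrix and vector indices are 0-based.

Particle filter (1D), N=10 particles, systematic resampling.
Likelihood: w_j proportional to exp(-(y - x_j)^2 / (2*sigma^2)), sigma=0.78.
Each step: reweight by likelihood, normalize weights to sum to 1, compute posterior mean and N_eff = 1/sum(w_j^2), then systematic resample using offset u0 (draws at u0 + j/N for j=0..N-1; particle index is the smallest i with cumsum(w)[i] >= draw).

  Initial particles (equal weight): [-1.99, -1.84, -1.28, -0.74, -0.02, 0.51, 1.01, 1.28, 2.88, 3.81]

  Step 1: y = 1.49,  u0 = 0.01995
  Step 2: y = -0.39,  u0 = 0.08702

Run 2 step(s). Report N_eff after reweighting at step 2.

N_eff = 5.3991

step 1: w=[0.0000, 0.0000, 0.0007, 0.0064, 0.0583, 0.1724, 0.3141, 0.3660, 0.0776, 0.0046]  mean=1.1075  Neff=3.6790  idx=[4, 5, 5, 6, 6, 6, 7, 7, 7, 8]
step 2: w=[0.3164, 0.1820, 0.1820, 0.0707, 0.0707, 0.0707, 0.0358, 0.0358, 0.0358, 0.0001]  mean=0.5312  Neff=5.3991  idx=[0, 0, 0, 1, 1, 2, 3, 4, 5, 8]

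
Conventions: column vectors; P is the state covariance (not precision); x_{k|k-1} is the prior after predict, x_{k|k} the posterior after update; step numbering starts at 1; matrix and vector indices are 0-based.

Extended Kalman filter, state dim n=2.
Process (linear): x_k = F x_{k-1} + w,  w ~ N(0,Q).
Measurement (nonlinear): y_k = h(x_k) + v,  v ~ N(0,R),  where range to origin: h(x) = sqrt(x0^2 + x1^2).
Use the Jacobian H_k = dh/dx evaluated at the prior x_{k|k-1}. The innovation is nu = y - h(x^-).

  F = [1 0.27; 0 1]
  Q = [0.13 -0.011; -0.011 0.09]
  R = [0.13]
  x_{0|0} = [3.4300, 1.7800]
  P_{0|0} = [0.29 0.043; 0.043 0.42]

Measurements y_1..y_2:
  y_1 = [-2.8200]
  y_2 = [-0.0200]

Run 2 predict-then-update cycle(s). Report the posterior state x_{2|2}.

step 1: x^-=[3.9106, 1.7800]  P^-=[0.4738 0.1454; 0.1454 0.5100]  H_jac=[0.9102 0.4143]  S=[0.7197]  K=[0.6829; 0.4775]  nu=[-7.1166]  x^+=[-0.9496, -1.6178]  P^+=[0.1382 -0.0893; -0.0893 0.3459]
step 2: x^-=[-1.3864, -1.6178]  P^-=[0.2452 -0.0069; -0.0069 0.4359]  H_jac=[-0.6507 -0.7593]  S=[0.4784]  K=[-0.3226; -0.6826]  nu=[-2.1506]  x^+=[-0.6926, -0.1498]  P^+=[0.1954 -0.1122; -0.1122 0.2130]

x_post = [-0.6926, -0.1498]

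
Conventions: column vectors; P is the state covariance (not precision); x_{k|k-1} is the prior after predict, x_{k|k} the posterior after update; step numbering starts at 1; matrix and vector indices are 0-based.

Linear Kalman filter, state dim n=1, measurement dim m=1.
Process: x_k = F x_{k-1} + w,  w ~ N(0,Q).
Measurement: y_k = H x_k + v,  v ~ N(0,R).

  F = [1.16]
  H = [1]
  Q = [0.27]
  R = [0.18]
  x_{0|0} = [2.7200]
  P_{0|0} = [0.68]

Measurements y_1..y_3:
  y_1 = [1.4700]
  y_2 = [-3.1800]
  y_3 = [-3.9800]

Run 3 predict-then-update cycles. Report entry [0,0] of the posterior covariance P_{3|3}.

step 1: x^-=[3.1552]  P^-=[1.1850]  S=[1.3650]  K=[0.8681]  nu=[-1.6852]  x^+=[1.6922]  P^+=[0.1563]
step 2: x^-=[1.9630]  P^-=[0.4803]  S=[0.6603]  K=[0.7274]  nu=[-5.1430]  x^+=[-1.7779]  P^+=[0.1309]
step 3: x^-=[-2.0624]  P^-=[0.4462]  S=[0.6262]  K=[0.7125]  nu=[-1.9176]  x^+=[-3.4288]  P^+=[0.1283]

P_post[0,0] = 0.1283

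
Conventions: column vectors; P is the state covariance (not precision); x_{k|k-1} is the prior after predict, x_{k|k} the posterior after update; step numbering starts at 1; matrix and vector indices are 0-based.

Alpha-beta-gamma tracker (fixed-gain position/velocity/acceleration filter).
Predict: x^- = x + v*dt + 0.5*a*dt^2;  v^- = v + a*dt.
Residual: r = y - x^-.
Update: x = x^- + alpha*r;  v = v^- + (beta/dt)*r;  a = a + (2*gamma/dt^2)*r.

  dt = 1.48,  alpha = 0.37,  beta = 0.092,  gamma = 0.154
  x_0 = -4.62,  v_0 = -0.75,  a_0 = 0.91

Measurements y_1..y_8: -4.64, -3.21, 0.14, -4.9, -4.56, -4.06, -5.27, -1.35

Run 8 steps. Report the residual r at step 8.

step 1: x_pred=-4.7334  r=0.0934  x^+=-4.6988  v^+=0.6026  a^+=0.9231
step 2: x_pred=-2.7960  r=-0.4140  x^+=-2.9492  v^+=1.9431  a^+=0.8649
step 3: x_pred=0.8739  r=-0.7339  x^+=0.6023  v^+=3.1775  a^+=0.7617
step 4: x_pred=6.1393  r=-11.0393  x^+=2.0548  v^+=3.6187  a^+=-0.7906
step 5: x_pred=6.5446  r=-11.1046  x^+=2.4359  v^+=1.7583  a^+=-2.3520
step 6: x_pred=2.4623  r=-6.5223  x^+=0.0490  v^+=-2.1281  a^+=-3.2691
step 7: x_pred=-6.6809  r=1.4109  x^+=-6.1589  v^+=-6.8787  a^+=-3.0707
step 8: x_pred=-19.7024  r=18.3524  x^+=-12.9120  v^+=-10.2826  a^+=-0.4901

resid = 18.3524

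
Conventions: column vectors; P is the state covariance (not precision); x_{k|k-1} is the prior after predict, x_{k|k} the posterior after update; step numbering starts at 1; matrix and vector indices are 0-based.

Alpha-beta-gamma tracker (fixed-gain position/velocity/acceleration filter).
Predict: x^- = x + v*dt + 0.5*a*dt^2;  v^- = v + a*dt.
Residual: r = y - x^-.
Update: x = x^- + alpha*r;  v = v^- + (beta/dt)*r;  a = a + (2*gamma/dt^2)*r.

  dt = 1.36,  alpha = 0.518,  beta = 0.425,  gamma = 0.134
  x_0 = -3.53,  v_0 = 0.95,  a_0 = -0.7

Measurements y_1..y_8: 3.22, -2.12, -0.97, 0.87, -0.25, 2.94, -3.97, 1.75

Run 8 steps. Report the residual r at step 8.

resid = 3.4814

step 1: x_pred=-2.8854  r=6.1054  x^+=0.2772  v^+=1.9059  a^+=0.1846
step 2: x_pred=3.0400  r=-5.1600  x^+=0.3671  v^+=0.5445  a^+=-0.5630
step 3: x_pred=0.5870  r=-1.5570  x^+=-0.2195  v^+=-0.7078  a^+=-0.7886
step 4: x_pred=-1.9114  r=2.7814  x^+=-0.4706  v^+=-0.9111  a^+=-0.3856
step 5: x_pred=-2.0664  r=1.8164  x^+=-1.1255  v^+=-0.8679  a^+=-0.1224
step 6: x_pred=-2.4191  r=5.3591  x^+=0.3569  v^+=0.6403  a^+=0.6541
step 7: x_pred=1.8326  r=-5.8026  x^+=-1.1732  v^+=-0.2835  a^+=-0.1867
step 8: x_pred=-1.7314  r=3.4814  x^+=0.0720  v^+=0.5505  a^+=0.3177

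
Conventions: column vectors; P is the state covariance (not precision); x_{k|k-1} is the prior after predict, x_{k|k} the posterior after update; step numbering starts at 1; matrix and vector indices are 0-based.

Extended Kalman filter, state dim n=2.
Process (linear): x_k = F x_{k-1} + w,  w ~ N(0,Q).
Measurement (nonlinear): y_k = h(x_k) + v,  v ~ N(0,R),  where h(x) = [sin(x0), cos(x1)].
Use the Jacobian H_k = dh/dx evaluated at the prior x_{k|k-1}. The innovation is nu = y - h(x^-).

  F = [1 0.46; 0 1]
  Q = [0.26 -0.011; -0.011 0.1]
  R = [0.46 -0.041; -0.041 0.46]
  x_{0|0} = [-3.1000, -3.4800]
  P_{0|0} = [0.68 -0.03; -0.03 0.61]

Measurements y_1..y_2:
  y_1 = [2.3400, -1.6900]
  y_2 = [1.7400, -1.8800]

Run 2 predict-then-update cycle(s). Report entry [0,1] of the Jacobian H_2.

step 1: x^-=[-4.7008, -3.4800]  P^-=[1.0415 0.2396; 0.2396 0.7100]  H_jac=[-0.0116 0.0000; 0.0000 -0.3320]  S=[0.4601 -0.0401; -0.0401 0.5383]  K=[-0.0394 -0.1507; -0.0445 -0.4412]  nu=[1.3401, -0.7467]  x^+=[-4.6410, -3.2101]  P^+=[1.0290 0.2040; 0.2040 0.6059]
step 2: x^-=[-6.1177, -3.2101]  P^-=[1.6049 0.4717; 0.4717 0.7059]  H_jac=[0.9863 0.0000; 0.0000 -0.0685]  S=[2.0213 -0.0729; -0.0729 0.4633]  K=[0.7851 0.0537; 0.2277 -0.0685]  nu=[1.5752, -0.8823]  x^+=[-4.9284, -2.7910]  P^+=[0.3639 0.1090; 0.1090 0.5966]

H_jac[0,1] = 0.0000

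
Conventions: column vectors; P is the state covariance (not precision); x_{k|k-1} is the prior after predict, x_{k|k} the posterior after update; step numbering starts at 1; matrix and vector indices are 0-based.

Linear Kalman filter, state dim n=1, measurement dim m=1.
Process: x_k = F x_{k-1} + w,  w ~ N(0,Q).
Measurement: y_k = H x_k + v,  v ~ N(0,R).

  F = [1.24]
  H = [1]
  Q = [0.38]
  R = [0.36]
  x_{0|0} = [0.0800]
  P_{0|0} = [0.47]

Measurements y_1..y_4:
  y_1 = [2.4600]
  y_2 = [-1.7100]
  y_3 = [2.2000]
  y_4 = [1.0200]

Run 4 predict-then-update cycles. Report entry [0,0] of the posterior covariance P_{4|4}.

P_post[0,0] = 0.2439

step 1: x^-=[0.0992]  P^-=[1.1027]  S=[1.4627]  K=[0.7539]  nu=[2.3608]  x^+=[1.8789]  P^+=[0.2714]
step 2: x^-=[2.3299]  P^-=[0.7973]  S=[1.1573]  K=[0.6889]  nu=[-4.0399]  x^+=[-0.4533]  P^+=[0.2480]
step 3: x^-=[-0.5621]  P^-=[0.7613]  S=[1.1213]  K=[0.6790]  nu=[2.7621]  x^+=[1.3132]  P^+=[0.2444]
step 4: x^-=[1.6284]  P^-=[0.7558]  S=[1.1158]  K=[0.6774]  nu=[-0.6084]  x^+=[1.2163]  P^+=[0.2439]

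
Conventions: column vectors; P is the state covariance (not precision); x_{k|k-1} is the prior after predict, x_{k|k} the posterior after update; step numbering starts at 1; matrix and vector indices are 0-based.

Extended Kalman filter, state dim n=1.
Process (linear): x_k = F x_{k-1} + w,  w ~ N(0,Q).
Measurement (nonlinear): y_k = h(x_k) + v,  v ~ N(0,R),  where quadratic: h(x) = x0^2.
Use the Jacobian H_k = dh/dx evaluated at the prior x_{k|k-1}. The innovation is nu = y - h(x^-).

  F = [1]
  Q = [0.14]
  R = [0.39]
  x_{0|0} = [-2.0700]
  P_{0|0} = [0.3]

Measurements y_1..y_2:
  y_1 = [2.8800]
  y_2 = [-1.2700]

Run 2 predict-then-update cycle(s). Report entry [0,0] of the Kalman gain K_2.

K[0,0] = -0.2389

step 1: x^-=[-2.0700]  P^-=[0.4400]  H_jac=[-4.1400]  S=[7.9314]  K=[-0.2297]  nu=[-1.4049]  x^+=[-1.7473]  P^+=[0.0216]
step 2: x^-=[-1.7473]  P^-=[0.1616]  H_jac=[-3.4947]  S=[2.3640]  K=[-0.2389]  nu=[-4.3232]  x^+=[-0.7143]  P^+=[0.0267]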